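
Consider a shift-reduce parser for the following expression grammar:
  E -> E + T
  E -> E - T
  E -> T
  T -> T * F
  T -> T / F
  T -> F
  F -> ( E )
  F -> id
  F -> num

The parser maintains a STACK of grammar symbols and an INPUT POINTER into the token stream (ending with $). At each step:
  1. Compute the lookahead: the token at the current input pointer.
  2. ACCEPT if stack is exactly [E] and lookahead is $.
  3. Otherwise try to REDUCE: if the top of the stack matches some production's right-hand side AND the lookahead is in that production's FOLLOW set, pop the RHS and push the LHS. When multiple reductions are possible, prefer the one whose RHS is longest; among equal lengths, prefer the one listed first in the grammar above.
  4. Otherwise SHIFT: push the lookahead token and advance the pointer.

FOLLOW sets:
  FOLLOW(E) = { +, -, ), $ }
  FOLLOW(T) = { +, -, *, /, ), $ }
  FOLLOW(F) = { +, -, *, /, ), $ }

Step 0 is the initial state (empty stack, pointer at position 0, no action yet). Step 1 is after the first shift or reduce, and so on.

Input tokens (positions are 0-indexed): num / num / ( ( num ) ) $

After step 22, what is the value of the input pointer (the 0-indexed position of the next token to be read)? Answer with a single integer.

Answer: 9

Derivation:
Step 1: shift num. Stack=[num] ptr=1 lookahead=/ remaining=[/ num / ( ( num ) ) $]
Step 2: reduce F->num. Stack=[F] ptr=1 lookahead=/ remaining=[/ num / ( ( num ) ) $]
Step 3: reduce T->F. Stack=[T] ptr=1 lookahead=/ remaining=[/ num / ( ( num ) ) $]
Step 4: shift /. Stack=[T /] ptr=2 lookahead=num remaining=[num / ( ( num ) ) $]
Step 5: shift num. Stack=[T / num] ptr=3 lookahead=/ remaining=[/ ( ( num ) ) $]
Step 6: reduce F->num. Stack=[T / F] ptr=3 lookahead=/ remaining=[/ ( ( num ) ) $]
Step 7: reduce T->T / F. Stack=[T] ptr=3 lookahead=/ remaining=[/ ( ( num ) ) $]
Step 8: shift /. Stack=[T /] ptr=4 lookahead=( remaining=[( ( num ) ) $]
Step 9: shift (. Stack=[T / (] ptr=5 lookahead=( remaining=[( num ) ) $]
Step 10: shift (. Stack=[T / ( (] ptr=6 lookahead=num remaining=[num ) ) $]
Step 11: shift num. Stack=[T / ( ( num] ptr=7 lookahead=) remaining=[) ) $]
Step 12: reduce F->num. Stack=[T / ( ( F] ptr=7 lookahead=) remaining=[) ) $]
Step 13: reduce T->F. Stack=[T / ( ( T] ptr=7 lookahead=) remaining=[) ) $]
Step 14: reduce E->T. Stack=[T / ( ( E] ptr=7 lookahead=) remaining=[) ) $]
Step 15: shift ). Stack=[T / ( ( E )] ptr=8 lookahead=) remaining=[) $]
Step 16: reduce F->( E ). Stack=[T / ( F] ptr=8 lookahead=) remaining=[) $]
Step 17: reduce T->F. Stack=[T / ( T] ptr=8 lookahead=) remaining=[) $]
Step 18: reduce E->T. Stack=[T / ( E] ptr=8 lookahead=) remaining=[) $]
Step 19: shift ). Stack=[T / ( E )] ptr=9 lookahead=$ remaining=[$]
Step 20: reduce F->( E ). Stack=[T / F] ptr=9 lookahead=$ remaining=[$]
Step 21: reduce T->T / F. Stack=[T] ptr=9 lookahead=$ remaining=[$]
Step 22: reduce E->T. Stack=[E] ptr=9 lookahead=$ remaining=[$]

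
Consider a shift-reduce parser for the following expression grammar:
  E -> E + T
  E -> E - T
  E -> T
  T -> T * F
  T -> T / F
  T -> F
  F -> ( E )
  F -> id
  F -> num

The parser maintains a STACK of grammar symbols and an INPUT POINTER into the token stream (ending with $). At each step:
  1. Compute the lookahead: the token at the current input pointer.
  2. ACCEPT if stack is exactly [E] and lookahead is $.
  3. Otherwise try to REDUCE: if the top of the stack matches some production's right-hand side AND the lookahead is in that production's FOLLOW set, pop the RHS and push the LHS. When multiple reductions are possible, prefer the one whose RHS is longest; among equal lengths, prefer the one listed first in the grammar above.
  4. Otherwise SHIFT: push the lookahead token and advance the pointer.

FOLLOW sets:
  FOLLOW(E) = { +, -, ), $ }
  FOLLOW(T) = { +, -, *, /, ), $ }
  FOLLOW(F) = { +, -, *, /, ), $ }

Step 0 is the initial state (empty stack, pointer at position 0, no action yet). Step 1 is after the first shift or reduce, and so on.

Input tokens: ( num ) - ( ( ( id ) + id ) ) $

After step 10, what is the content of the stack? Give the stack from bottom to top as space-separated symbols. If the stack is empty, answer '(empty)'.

Step 1: shift (. Stack=[(] ptr=1 lookahead=num remaining=[num ) - ( ( ( id ) + id ) ) $]
Step 2: shift num. Stack=[( num] ptr=2 lookahead=) remaining=[) - ( ( ( id ) + id ) ) $]
Step 3: reduce F->num. Stack=[( F] ptr=2 lookahead=) remaining=[) - ( ( ( id ) + id ) ) $]
Step 4: reduce T->F. Stack=[( T] ptr=2 lookahead=) remaining=[) - ( ( ( id ) + id ) ) $]
Step 5: reduce E->T. Stack=[( E] ptr=2 lookahead=) remaining=[) - ( ( ( id ) + id ) ) $]
Step 6: shift ). Stack=[( E )] ptr=3 lookahead=- remaining=[- ( ( ( id ) + id ) ) $]
Step 7: reduce F->( E ). Stack=[F] ptr=3 lookahead=- remaining=[- ( ( ( id ) + id ) ) $]
Step 8: reduce T->F. Stack=[T] ptr=3 lookahead=- remaining=[- ( ( ( id ) + id ) ) $]
Step 9: reduce E->T. Stack=[E] ptr=3 lookahead=- remaining=[- ( ( ( id ) + id ) ) $]
Step 10: shift -. Stack=[E -] ptr=4 lookahead=( remaining=[( ( ( id ) + id ) ) $]

Answer: E -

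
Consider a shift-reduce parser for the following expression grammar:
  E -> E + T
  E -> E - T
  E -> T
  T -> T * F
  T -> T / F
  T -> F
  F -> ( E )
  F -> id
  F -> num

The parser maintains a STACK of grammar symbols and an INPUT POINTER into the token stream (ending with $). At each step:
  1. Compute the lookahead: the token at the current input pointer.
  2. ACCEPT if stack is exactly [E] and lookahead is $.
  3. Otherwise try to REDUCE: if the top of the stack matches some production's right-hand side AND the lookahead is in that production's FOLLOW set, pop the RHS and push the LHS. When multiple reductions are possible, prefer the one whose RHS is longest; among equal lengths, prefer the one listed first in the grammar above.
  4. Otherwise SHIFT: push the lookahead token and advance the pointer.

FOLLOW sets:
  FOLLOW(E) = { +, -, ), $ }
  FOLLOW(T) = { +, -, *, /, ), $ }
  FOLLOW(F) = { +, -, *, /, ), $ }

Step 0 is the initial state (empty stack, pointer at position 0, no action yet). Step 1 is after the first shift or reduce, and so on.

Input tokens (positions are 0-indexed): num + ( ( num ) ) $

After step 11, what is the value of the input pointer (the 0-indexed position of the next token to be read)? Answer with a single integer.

Step 1: shift num. Stack=[num] ptr=1 lookahead=+ remaining=[+ ( ( num ) ) $]
Step 2: reduce F->num. Stack=[F] ptr=1 lookahead=+ remaining=[+ ( ( num ) ) $]
Step 3: reduce T->F. Stack=[T] ptr=1 lookahead=+ remaining=[+ ( ( num ) ) $]
Step 4: reduce E->T. Stack=[E] ptr=1 lookahead=+ remaining=[+ ( ( num ) ) $]
Step 5: shift +. Stack=[E +] ptr=2 lookahead=( remaining=[( ( num ) ) $]
Step 6: shift (. Stack=[E + (] ptr=3 lookahead=( remaining=[( num ) ) $]
Step 7: shift (. Stack=[E + ( (] ptr=4 lookahead=num remaining=[num ) ) $]
Step 8: shift num. Stack=[E + ( ( num] ptr=5 lookahead=) remaining=[) ) $]
Step 9: reduce F->num. Stack=[E + ( ( F] ptr=5 lookahead=) remaining=[) ) $]
Step 10: reduce T->F. Stack=[E + ( ( T] ptr=5 lookahead=) remaining=[) ) $]
Step 11: reduce E->T. Stack=[E + ( ( E] ptr=5 lookahead=) remaining=[) ) $]

Answer: 5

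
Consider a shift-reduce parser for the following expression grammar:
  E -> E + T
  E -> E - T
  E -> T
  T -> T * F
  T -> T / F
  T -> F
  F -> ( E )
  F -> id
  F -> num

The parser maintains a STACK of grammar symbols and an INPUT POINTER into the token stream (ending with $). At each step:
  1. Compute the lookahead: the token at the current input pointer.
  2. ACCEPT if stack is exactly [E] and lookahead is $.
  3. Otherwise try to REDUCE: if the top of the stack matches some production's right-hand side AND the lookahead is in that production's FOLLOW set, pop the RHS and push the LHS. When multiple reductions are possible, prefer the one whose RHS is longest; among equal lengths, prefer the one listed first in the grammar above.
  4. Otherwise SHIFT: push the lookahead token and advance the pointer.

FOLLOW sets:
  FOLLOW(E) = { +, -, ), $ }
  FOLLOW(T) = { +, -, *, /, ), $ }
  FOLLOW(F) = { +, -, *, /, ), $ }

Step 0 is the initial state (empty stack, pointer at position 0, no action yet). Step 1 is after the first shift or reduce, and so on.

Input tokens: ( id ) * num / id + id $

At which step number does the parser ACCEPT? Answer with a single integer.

Step 1: shift (. Stack=[(] ptr=1 lookahead=id remaining=[id ) * num / id + id $]
Step 2: shift id. Stack=[( id] ptr=2 lookahead=) remaining=[) * num / id + id $]
Step 3: reduce F->id. Stack=[( F] ptr=2 lookahead=) remaining=[) * num / id + id $]
Step 4: reduce T->F. Stack=[( T] ptr=2 lookahead=) remaining=[) * num / id + id $]
Step 5: reduce E->T. Stack=[( E] ptr=2 lookahead=) remaining=[) * num / id + id $]
Step 6: shift ). Stack=[( E )] ptr=3 lookahead=* remaining=[* num / id + id $]
Step 7: reduce F->( E ). Stack=[F] ptr=3 lookahead=* remaining=[* num / id + id $]
Step 8: reduce T->F. Stack=[T] ptr=3 lookahead=* remaining=[* num / id + id $]
Step 9: shift *. Stack=[T *] ptr=4 lookahead=num remaining=[num / id + id $]
Step 10: shift num. Stack=[T * num] ptr=5 lookahead=/ remaining=[/ id + id $]
Step 11: reduce F->num. Stack=[T * F] ptr=5 lookahead=/ remaining=[/ id + id $]
Step 12: reduce T->T * F. Stack=[T] ptr=5 lookahead=/ remaining=[/ id + id $]
Step 13: shift /. Stack=[T /] ptr=6 lookahead=id remaining=[id + id $]
Step 14: shift id. Stack=[T / id] ptr=7 lookahead=+ remaining=[+ id $]
Step 15: reduce F->id. Stack=[T / F] ptr=7 lookahead=+ remaining=[+ id $]
Step 16: reduce T->T / F. Stack=[T] ptr=7 lookahead=+ remaining=[+ id $]
Step 17: reduce E->T. Stack=[E] ptr=7 lookahead=+ remaining=[+ id $]
Step 18: shift +. Stack=[E +] ptr=8 lookahead=id remaining=[id $]
Step 19: shift id. Stack=[E + id] ptr=9 lookahead=$ remaining=[$]
Step 20: reduce F->id. Stack=[E + F] ptr=9 lookahead=$ remaining=[$]
Step 21: reduce T->F. Stack=[E + T] ptr=9 lookahead=$ remaining=[$]
Step 22: reduce E->E + T. Stack=[E] ptr=9 lookahead=$ remaining=[$]
Step 23: accept. Stack=[E] ptr=9 lookahead=$ remaining=[$]

Answer: 23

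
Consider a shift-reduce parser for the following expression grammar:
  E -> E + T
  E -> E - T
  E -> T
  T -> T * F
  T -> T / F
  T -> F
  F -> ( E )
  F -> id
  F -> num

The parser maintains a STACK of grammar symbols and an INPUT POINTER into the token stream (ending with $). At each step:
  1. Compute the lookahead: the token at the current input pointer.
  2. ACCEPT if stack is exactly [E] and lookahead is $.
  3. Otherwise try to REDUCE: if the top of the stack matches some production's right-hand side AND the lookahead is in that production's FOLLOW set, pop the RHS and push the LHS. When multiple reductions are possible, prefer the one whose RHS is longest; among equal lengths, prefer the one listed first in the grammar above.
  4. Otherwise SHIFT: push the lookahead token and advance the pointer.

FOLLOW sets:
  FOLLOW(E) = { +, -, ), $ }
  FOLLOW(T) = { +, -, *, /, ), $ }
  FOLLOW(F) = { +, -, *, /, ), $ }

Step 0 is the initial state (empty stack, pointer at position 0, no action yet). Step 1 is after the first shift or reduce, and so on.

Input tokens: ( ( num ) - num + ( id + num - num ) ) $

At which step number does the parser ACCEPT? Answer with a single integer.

Step 1: shift (. Stack=[(] ptr=1 lookahead=( remaining=[( num ) - num + ( id + num - num ) ) $]
Step 2: shift (. Stack=[( (] ptr=2 lookahead=num remaining=[num ) - num + ( id + num - num ) ) $]
Step 3: shift num. Stack=[( ( num] ptr=3 lookahead=) remaining=[) - num + ( id + num - num ) ) $]
Step 4: reduce F->num. Stack=[( ( F] ptr=3 lookahead=) remaining=[) - num + ( id + num - num ) ) $]
Step 5: reduce T->F. Stack=[( ( T] ptr=3 lookahead=) remaining=[) - num + ( id + num - num ) ) $]
Step 6: reduce E->T. Stack=[( ( E] ptr=3 lookahead=) remaining=[) - num + ( id + num - num ) ) $]
Step 7: shift ). Stack=[( ( E )] ptr=4 lookahead=- remaining=[- num + ( id + num - num ) ) $]
Step 8: reduce F->( E ). Stack=[( F] ptr=4 lookahead=- remaining=[- num + ( id + num - num ) ) $]
Step 9: reduce T->F. Stack=[( T] ptr=4 lookahead=- remaining=[- num + ( id + num - num ) ) $]
Step 10: reduce E->T. Stack=[( E] ptr=4 lookahead=- remaining=[- num + ( id + num - num ) ) $]
Step 11: shift -. Stack=[( E -] ptr=5 lookahead=num remaining=[num + ( id + num - num ) ) $]
Step 12: shift num. Stack=[( E - num] ptr=6 lookahead=+ remaining=[+ ( id + num - num ) ) $]
Step 13: reduce F->num. Stack=[( E - F] ptr=6 lookahead=+ remaining=[+ ( id + num - num ) ) $]
Step 14: reduce T->F. Stack=[( E - T] ptr=6 lookahead=+ remaining=[+ ( id + num - num ) ) $]
Step 15: reduce E->E - T. Stack=[( E] ptr=6 lookahead=+ remaining=[+ ( id + num - num ) ) $]
Step 16: shift +. Stack=[( E +] ptr=7 lookahead=( remaining=[( id + num - num ) ) $]
Step 17: shift (. Stack=[( E + (] ptr=8 lookahead=id remaining=[id + num - num ) ) $]
Step 18: shift id. Stack=[( E + ( id] ptr=9 lookahead=+ remaining=[+ num - num ) ) $]
Step 19: reduce F->id. Stack=[( E + ( F] ptr=9 lookahead=+ remaining=[+ num - num ) ) $]
Step 20: reduce T->F. Stack=[( E + ( T] ptr=9 lookahead=+ remaining=[+ num - num ) ) $]
Step 21: reduce E->T. Stack=[( E + ( E] ptr=9 lookahead=+ remaining=[+ num - num ) ) $]
Step 22: shift +. Stack=[( E + ( E +] ptr=10 lookahead=num remaining=[num - num ) ) $]
Step 23: shift num. Stack=[( E + ( E + num] ptr=11 lookahead=- remaining=[- num ) ) $]
Step 24: reduce F->num. Stack=[( E + ( E + F] ptr=11 lookahead=- remaining=[- num ) ) $]
Step 25: reduce T->F. Stack=[( E + ( E + T] ptr=11 lookahead=- remaining=[- num ) ) $]
Step 26: reduce E->E + T. Stack=[( E + ( E] ptr=11 lookahead=- remaining=[- num ) ) $]
Step 27: shift -. Stack=[( E + ( E -] ptr=12 lookahead=num remaining=[num ) ) $]
Step 28: shift num. Stack=[( E + ( E - num] ptr=13 lookahead=) remaining=[) ) $]
Step 29: reduce F->num. Stack=[( E + ( E - F] ptr=13 lookahead=) remaining=[) ) $]
Step 30: reduce T->F. Stack=[( E + ( E - T] ptr=13 lookahead=) remaining=[) ) $]
Step 31: reduce E->E - T. Stack=[( E + ( E] ptr=13 lookahead=) remaining=[) ) $]
Step 32: shift ). Stack=[( E + ( E )] ptr=14 lookahead=) remaining=[) $]
Step 33: reduce F->( E ). Stack=[( E + F] ptr=14 lookahead=) remaining=[) $]
Step 34: reduce T->F. Stack=[( E + T] ptr=14 lookahead=) remaining=[) $]
Step 35: reduce E->E + T. Stack=[( E] ptr=14 lookahead=) remaining=[) $]
Step 36: shift ). Stack=[( E )] ptr=15 lookahead=$ remaining=[$]
Step 37: reduce F->( E ). Stack=[F] ptr=15 lookahead=$ remaining=[$]
Step 38: reduce T->F. Stack=[T] ptr=15 lookahead=$ remaining=[$]
Step 39: reduce E->T. Stack=[E] ptr=15 lookahead=$ remaining=[$]
Step 40: accept. Stack=[E] ptr=15 lookahead=$ remaining=[$]

Answer: 40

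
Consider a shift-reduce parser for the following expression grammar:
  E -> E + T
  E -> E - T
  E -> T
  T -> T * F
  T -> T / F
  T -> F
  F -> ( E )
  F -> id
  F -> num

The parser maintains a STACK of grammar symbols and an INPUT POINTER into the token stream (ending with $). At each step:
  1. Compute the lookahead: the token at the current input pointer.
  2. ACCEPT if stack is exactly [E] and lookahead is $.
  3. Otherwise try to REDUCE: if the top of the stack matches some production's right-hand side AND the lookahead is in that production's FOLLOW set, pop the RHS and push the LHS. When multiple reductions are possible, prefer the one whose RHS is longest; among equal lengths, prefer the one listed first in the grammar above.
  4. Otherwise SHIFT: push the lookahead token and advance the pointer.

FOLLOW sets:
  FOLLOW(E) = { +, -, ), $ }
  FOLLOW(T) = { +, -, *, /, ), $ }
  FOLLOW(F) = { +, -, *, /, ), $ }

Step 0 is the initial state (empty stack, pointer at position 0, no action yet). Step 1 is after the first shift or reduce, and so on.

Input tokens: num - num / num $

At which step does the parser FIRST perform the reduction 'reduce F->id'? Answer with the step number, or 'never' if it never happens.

Answer: never

Derivation:
Step 1: shift num. Stack=[num] ptr=1 lookahead=- remaining=[- num / num $]
Step 2: reduce F->num. Stack=[F] ptr=1 lookahead=- remaining=[- num / num $]
Step 3: reduce T->F. Stack=[T] ptr=1 lookahead=- remaining=[- num / num $]
Step 4: reduce E->T. Stack=[E] ptr=1 lookahead=- remaining=[- num / num $]
Step 5: shift -. Stack=[E -] ptr=2 lookahead=num remaining=[num / num $]
Step 6: shift num. Stack=[E - num] ptr=3 lookahead=/ remaining=[/ num $]
Step 7: reduce F->num. Stack=[E - F] ptr=3 lookahead=/ remaining=[/ num $]
Step 8: reduce T->F. Stack=[E - T] ptr=3 lookahead=/ remaining=[/ num $]
Step 9: shift /. Stack=[E - T /] ptr=4 lookahead=num remaining=[num $]
Step 10: shift num. Stack=[E - T / num] ptr=5 lookahead=$ remaining=[$]
Step 11: reduce F->num. Stack=[E - T / F] ptr=5 lookahead=$ remaining=[$]
Step 12: reduce T->T / F. Stack=[E - T] ptr=5 lookahead=$ remaining=[$]
Step 13: reduce E->E - T. Stack=[E] ptr=5 lookahead=$ remaining=[$]
Step 14: accept. Stack=[E] ptr=5 lookahead=$ remaining=[$]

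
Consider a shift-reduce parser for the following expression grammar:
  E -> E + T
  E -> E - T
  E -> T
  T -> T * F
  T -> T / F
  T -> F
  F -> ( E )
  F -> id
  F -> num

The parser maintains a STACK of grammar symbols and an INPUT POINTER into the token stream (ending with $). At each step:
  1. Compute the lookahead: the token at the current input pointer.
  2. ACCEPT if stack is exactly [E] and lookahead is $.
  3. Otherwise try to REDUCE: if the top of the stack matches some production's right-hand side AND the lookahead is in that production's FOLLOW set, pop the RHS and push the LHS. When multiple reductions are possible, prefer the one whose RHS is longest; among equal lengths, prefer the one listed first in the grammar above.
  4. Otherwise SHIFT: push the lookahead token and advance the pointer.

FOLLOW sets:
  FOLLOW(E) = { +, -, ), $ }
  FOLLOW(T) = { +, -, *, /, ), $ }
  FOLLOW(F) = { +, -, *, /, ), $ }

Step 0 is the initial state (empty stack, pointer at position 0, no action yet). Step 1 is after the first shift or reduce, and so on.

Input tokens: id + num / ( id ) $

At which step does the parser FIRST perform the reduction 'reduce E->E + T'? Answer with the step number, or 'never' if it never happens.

Step 1: shift id. Stack=[id] ptr=1 lookahead=+ remaining=[+ num / ( id ) $]
Step 2: reduce F->id. Stack=[F] ptr=1 lookahead=+ remaining=[+ num / ( id ) $]
Step 3: reduce T->F. Stack=[T] ptr=1 lookahead=+ remaining=[+ num / ( id ) $]
Step 4: reduce E->T. Stack=[E] ptr=1 lookahead=+ remaining=[+ num / ( id ) $]
Step 5: shift +. Stack=[E +] ptr=2 lookahead=num remaining=[num / ( id ) $]
Step 6: shift num. Stack=[E + num] ptr=3 lookahead=/ remaining=[/ ( id ) $]
Step 7: reduce F->num. Stack=[E + F] ptr=3 lookahead=/ remaining=[/ ( id ) $]
Step 8: reduce T->F. Stack=[E + T] ptr=3 lookahead=/ remaining=[/ ( id ) $]
Step 9: shift /. Stack=[E + T /] ptr=4 lookahead=( remaining=[( id ) $]
Step 10: shift (. Stack=[E + T / (] ptr=5 lookahead=id remaining=[id ) $]
Step 11: shift id. Stack=[E + T / ( id] ptr=6 lookahead=) remaining=[) $]
Step 12: reduce F->id. Stack=[E + T / ( F] ptr=6 lookahead=) remaining=[) $]
Step 13: reduce T->F. Stack=[E + T / ( T] ptr=6 lookahead=) remaining=[) $]
Step 14: reduce E->T. Stack=[E + T / ( E] ptr=6 lookahead=) remaining=[) $]
Step 15: shift ). Stack=[E + T / ( E )] ptr=7 lookahead=$ remaining=[$]
Step 16: reduce F->( E ). Stack=[E + T / F] ptr=7 lookahead=$ remaining=[$]
Step 17: reduce T->T / F. Stack=[E + T] ptr=7 lookahead=$ remaining=[$]
Step 18: reduce E->E + T. Stack=[E] ptr=7 lookahead=$ remaining=[$]

Answer: 18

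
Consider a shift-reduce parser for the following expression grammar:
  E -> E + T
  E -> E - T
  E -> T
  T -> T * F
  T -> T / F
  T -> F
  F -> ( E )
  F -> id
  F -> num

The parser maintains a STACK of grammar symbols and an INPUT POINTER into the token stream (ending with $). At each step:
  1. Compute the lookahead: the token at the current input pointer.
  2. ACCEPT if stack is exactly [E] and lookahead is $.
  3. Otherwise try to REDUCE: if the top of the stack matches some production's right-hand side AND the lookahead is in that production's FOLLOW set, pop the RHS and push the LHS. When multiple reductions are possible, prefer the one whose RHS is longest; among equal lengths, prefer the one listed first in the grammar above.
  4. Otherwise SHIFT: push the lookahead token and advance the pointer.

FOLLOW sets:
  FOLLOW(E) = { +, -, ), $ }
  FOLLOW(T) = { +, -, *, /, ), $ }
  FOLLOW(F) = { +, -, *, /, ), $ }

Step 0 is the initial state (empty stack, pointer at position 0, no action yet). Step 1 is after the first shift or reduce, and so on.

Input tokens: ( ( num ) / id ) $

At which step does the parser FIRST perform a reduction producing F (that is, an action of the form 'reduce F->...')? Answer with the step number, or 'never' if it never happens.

Step 1: shift (. Stack=[(] ptr=1 lookahead=( remaining=[( num ) / id ) $]
Step 2: shift (. Stack=[( (] ptr=2 lookahead=num remaining=[num ) / id ) $]
Step 3: shift num. Stack=[( ( num] ptr=3 lookahead=) remaining=[) / id ) $]
Step 4: reduce F->num. Stack=[( ( F] ptr=3 lookahead=) remaining=[) / id ) $]

Answer: 4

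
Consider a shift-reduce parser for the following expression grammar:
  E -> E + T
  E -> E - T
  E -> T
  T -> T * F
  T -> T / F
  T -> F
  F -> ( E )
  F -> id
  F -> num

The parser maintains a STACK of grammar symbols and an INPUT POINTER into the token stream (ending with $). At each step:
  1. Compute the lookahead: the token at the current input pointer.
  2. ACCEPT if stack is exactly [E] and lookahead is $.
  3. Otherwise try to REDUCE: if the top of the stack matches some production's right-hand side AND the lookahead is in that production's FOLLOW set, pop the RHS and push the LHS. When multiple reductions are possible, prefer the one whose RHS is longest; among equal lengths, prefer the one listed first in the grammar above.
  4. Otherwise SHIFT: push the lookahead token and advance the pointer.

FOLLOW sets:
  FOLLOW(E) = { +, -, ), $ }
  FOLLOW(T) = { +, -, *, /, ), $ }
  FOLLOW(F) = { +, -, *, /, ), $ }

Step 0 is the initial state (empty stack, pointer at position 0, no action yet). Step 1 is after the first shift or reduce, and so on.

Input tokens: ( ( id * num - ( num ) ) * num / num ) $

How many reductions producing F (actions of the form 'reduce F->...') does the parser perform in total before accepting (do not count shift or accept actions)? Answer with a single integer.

Answer: 8

Derivation:
Step 1: shift (. Stack=[(] ptr=1 lookahead=( remaining=[( id * num - ( num ) ) * num / num ) $]
Step 2: shift (. Stack=[( (] ptr=2 lookahead=id remaining=[id * num - ( num ) ) * num / num ) $]
Step 3: shift id. Stack=[( ( id] ptr=3 lookahead=* remaining=[* num - ( num ) ) * num / num ) $]
Step 4: reduce F->id. Stack=[( ( F] ptr=3 lookahead=* remaining=[* num - ( num ) ) * num / num ) $]
Step 5: reduce T->F. Stack=[( ( T] ptr=3 lookahead=* remaining=[* num - ( num ) ) * num / num ) $]
Step 6: shift *. Stack=[( ( T *] ptr=4 lookahead=num remaining=[num - ( num ) ) * num / num ) $]
Step 7: shift num. Stack=[( ( T * num] ptr=5 lookahead=- remaining=[- ( num ) ) * num / num ) $]
Step 8: reduce F->num. Stack=[( ( T * F] ptr=5 lookahead=- remaining=[- ( num ) ) * num / num ) $]
Step 9: reduce T->T * F. Stack=[( ( T] ptr=5 lookahead=- remaining=[- ( num ) ) * num / num ) $]
Step 10: reduce E->T. Stack=[( ( E] ptr=5 lookahead=- remaining=[- ( num ) ) * num / num ) $]
Step 11: shift -. Stack=[( ( E -] ptr=6 lookahead=( remaining=[( num ) ) * num / num ) $]
Step 12: shift (. Stack=[( ( E - (] ptr=7 lookahead=num remaining=[num ) ) * num / num ) $]
Step 13: shift num. Stack=[( ( E - ( num] ptr=8 lookahead=) remaining=[) ) * num / num ) $]
Step 14: reduce F->num. Stack=[( ( E - ( F] ptr=8 lookahead=) remaining=[) ) * num / num ) $]
Step 15: reduce T->F. Stack=[( ( E - ( T] ptr=8 lookahead=) remaining=[) ) * num / num ) $]
Step 16: reduce E->T. Stack=[( ( E - ( E] ptr=8 lookahead=) remaining=[) ) * num / num ) $]
Step 17: shift ). Stack=[( ( E - ( E )] ptr=9 lookahead=) remaining=[) * num / num ) $]
Step 18: reduce F->( E ). Stack=[( ( E - F] ptr=9 lookahead=) remaining=[) * num / num ) $]
Step 19: reduce T->F. Stack=[( ( E - T] ptr=9 lookahead=) remaining=[) * num / num ) $]
Step 20: reduce E->E - T. Stack=[( ( E] ptr=9 lookahead=) remaining=[) * num / num ) $]
Step 21: shift ). Stack=[( ( E )] ptr=10 lookahead=* remaining=[* num / num ) $]
Step 22: reduce F->( E ). Stack=[( F] ptr=10 lookahead=* remaining=[* num / num ) $]
Step 23: reduce T->F. Stack=[( T] ptr=10 lookahead=* remaining=[* num / num ) $]
Step 24: shift *. Stack=[( T *] ptr=11 lookahead=num remaining=[num / num ) $]
Step 25: shift num. Stack=[( T * num] ptr=12 lookahead=/ remaining=[/ num ) $]
Step 26: reduce F->num. Stack=[( T * F] ptr=12 lookahead=/ remaining=[/ num ) $]
Step 27: reduce T->T * F. Stack=[( T] ptr=12 lookahead=/ remaining=[/ num ) $]
Step 28: shift /. Stack=[( T /] ptr=13 lookahead=num remaining=[num ) $]
Step 29: shift num. Stack=[( T / num] ptr=14 lookahead=) remaining=[) $]
Step 30: reduce F->num. Stack=[( T / F] ptr=14 lookahead=) remaining=[) $]
Step 31: reduce T->T / F. Stack=[( T] ptr=14 lookahead=) remaining=[) $]
Step 32: reduce E->T. Stack=[( E] ptr=14 lookahead=) remaining=[) $]
Step 33: shift ). Stack=[( E )] ptr=15 lookahead=$ remaining=[$]
Step 34: reduce F->( E ). Stack=[F] ptr=15 lookahead=$ remaining=[$]
Step 35: reduce T->F. Stack=[T] ptr=15 lookahead=$ remaining=[$]
Step 36: reduce E->T. Stack=[E] ptr=15 lookahead=$ remaining=[$]
Step 37: accept. Stack=[E] ptr=15 lookahead=$ remaining=[$]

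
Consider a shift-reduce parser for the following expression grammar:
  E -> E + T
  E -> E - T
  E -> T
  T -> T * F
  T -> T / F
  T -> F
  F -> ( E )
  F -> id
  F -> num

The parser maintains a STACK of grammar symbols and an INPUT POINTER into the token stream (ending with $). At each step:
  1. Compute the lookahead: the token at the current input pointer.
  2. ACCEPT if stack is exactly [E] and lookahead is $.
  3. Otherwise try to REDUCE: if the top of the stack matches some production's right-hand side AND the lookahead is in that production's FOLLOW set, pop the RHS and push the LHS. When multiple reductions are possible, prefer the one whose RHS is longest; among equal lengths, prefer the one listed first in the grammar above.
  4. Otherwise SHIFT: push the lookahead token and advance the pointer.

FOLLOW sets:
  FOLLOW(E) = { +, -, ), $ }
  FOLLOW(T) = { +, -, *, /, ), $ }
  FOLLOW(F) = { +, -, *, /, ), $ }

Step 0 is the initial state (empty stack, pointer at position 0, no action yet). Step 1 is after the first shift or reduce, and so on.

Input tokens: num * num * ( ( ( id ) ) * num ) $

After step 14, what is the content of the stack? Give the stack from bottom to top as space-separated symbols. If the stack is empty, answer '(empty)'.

Answer: T * ( ( ( T

Derivation:
Step 1: shift num. Stack=[num] ptr=1 lookahead=* remaining=[* num * ( ( ( id ) ) * num ) $]
Step 2: reduce F->num. Stack=[F] ptr=1 lookahead=* remaining=[* num * ( ( ( id ) ) * num ) $]
Step 3: reduce T->F. Stack=[T] ptr=1 lookahead=* remaining=[* num * ( ( ( id ) ) * num ) $]
Step 4: shift *. Stack=[T *] ptr=2 lookahead=num remaining=[num * ( ( ( id ) ) * num ) $]
Step 5: shift num. Stack=[T * num] ptr=3 lookahead=* remaining=[* ( ( ( id ) ) * num ) $]
Step 6: reduce F->num. Stack=[T * F] ptr=3 lookahead=* remaining=[* ( ( ( id ) ) * num ) $]
Step 7: reduce T->T * F. Stack=[T] ptr=3 lookahead=* remaining=[* ( ( ( id ) ) * num ) $]
Step 8: shift *. Stack=[T *] ptr=4 lookahead=( remaining=[( ( ( id ) ) * num ) $]
Step 9: shift (. Stack=[T * (] ptr=5 lookahead=( remaining=[( ( id ) ) * num ) $]
Step 10: shift (. Stack=[T * ( (] ptr=6 lookahead=( remaining=[( id ) ) * num ) $]
Step 11: shift (. Stack=[T * ( ( (] ptr=7 lookahead=id remaining=[id ) ) * num ) $]
Step 12: shift id. Stack=[T * ( ( ( id] ptr=8 lookahead=) remaining=[) ) * num ) $]
Step 13: reduce F->id. Stack=[T * ( ( ( F] ptr=8 lookahead=) remaining=[) ) * num ) $]
Step 14: reduce T->F. Stack=[T * ( ( ( T] ptr=8 lookahead=) remaining=[) ) * num ) $]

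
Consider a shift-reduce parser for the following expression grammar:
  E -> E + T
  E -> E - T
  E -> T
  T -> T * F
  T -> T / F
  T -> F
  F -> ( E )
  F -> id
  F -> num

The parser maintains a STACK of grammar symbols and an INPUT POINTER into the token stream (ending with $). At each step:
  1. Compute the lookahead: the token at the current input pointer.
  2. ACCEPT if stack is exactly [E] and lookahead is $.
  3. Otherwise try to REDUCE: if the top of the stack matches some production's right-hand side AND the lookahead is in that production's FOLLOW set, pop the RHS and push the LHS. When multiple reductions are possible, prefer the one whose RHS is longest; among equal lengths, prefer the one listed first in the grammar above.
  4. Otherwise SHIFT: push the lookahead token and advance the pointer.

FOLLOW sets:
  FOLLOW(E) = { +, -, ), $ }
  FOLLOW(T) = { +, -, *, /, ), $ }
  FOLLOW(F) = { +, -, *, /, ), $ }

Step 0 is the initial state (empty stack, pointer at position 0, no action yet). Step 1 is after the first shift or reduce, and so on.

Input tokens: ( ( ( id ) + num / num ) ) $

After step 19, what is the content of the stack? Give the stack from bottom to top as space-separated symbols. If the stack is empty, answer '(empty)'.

Step 1: shift (. Stack=[(] ptr=1 lookahead=( remaining=[( ( id ) + num / num ) ) $]
Step 2: shift (. Stack=[( (] ptr=2 lookahead=( remaining=[( id ) + num / num ) ) $]
Step 3: shift (. Stack=[( ( (] ptr=3 lookahead=id remaining=[id ) + num / num ) ) $]
Step 4: shift id. Stack=[( ( ( id] ptr=4 lookahead=) remaining=[) + num / num ) ) $]
Step 5: reduce F->id. Stack=[( ( ( F] ptr=4 lookahead=) remaining=[) + num / num ) ) $]
Step 6: reduce T->F. Stack=[( ( ( T] ptr=4 lookahead=) remaining=[) + num / num ) ) $]
Step 7: reduce E->T. Stack=[( ( ( E] ptr=4 lookahead=) remaining=[) + num / num ) ) $]
Step 8: shift ). Stack=[( ( ( E )] ptr=5 lookahead=+ remaining=[+ num / num ) ) $]
Step 9: reduce F->( E ). Stack=[( ( F] ptr=5 lookahead=+ remaining=[+ num / num ) ) $]
Step 10: reduce T->F. Stack=[( ( T] ptr=5 lookahead=+ remaining=[+ num / num ) ) $]
Step 11: reduce E->T. Stack=[( ( E] ptr=5 lookahead=+ remaining=[+ num / num ) ) $]
Step 12: shift +. Stack=[( ( E +] ptr=6 lookahead=num remaining=[num / num ) ) $]
Step 13: shift num. Stack=[( ( E + num] ptr=7 lookahead=/ remaining=[/ num ) ) $]
Step 14: reduce F->num. Stack=[( ( E + F] ptr=7 lookahead=/ remaining=[/ num ) ) $]
Step 15: reduce T->F. Stack=[( ( E + T] ptr=7 lookahead=/ remaining=[/ num ) ) $]
Step 16: shift /. Stack=[( ( E + T /] ptr=8 lookahead=num remaining=[num ) ) $]
Step 17: shift num. Stack=[( ( E + T / num] ptr=9 lookahead=) remaining=[) ) $]
Step 18: reduce F->num. Stack=[( ( E + T / F] ptr=9 lookahead=) remaining=[) ) $]
Step 19: reduce T->T / F. Stack=[( ( E + T] ptr=9 lookahead=) remaining=[) ) $]

Answer: ( ( E + T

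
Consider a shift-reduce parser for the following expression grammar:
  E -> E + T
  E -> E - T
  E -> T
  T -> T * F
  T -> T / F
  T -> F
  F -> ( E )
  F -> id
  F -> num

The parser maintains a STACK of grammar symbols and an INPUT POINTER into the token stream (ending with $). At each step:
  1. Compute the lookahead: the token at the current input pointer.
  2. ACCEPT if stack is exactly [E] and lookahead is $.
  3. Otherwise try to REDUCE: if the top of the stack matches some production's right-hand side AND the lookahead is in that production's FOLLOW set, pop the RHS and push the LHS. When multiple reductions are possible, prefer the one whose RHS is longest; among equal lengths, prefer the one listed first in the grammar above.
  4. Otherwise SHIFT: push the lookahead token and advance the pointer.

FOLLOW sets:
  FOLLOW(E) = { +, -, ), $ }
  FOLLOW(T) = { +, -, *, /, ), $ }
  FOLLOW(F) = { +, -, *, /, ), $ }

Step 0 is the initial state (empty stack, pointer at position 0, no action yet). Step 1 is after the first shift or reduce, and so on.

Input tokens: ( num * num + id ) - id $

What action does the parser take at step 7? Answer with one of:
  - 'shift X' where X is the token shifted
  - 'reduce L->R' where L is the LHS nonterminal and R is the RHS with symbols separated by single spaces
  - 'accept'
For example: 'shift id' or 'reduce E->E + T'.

Answer: reduce F->num

Derivation:
Step 1: shift (. Stack=[(] ptr=1 lookahead=num remaining=[num * num + id ) - id $]
Step 2: shift num. Stack=[( num] ptr=2 lookahead=* remaining=[* num + id ) - id $]
Step 3: reduce F->num. Stack=[( F] ptr=2 lookahead=* remaining=[* num + id ) - id $]
Step 4: reduce T->F. Stack=[( T] ptr=2 lookahead=* remaining=[* num + id ) - id $]
Step 5: shift *. Stack=[( T *] ptr=3 lookahead=num remaining=[num + id ) - id $]
Step 6: shift num. Stack=[( T * num] ptr=4 lookahead=+ remaining=[+ id ) - id $]
Step 7: reduce F->num. Stack=[( T * F] ptr=4 lookahead=+ remaining=[+ id ) - id $]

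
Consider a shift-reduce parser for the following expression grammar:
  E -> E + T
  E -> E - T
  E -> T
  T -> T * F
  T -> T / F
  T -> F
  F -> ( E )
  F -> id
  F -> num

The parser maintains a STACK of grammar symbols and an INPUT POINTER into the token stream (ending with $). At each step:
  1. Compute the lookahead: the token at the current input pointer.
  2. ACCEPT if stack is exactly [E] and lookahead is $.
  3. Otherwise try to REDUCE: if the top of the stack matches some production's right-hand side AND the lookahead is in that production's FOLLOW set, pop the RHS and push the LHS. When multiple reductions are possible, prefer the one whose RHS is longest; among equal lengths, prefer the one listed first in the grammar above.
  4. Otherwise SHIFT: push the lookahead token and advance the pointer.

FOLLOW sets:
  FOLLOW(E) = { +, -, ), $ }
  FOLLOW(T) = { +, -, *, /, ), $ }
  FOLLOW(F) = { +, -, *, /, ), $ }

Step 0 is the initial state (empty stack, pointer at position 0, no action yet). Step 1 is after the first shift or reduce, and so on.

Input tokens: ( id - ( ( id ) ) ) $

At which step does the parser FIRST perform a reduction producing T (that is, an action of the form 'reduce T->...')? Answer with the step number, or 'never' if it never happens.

Answer: 4

Derivation:
Step 1: shift (. Stack=[(] ptr=1 lookahead=id remaining=[id - ( ( id ) ) ) $]
Step 2: shift id. Stack=[( id] ptr=2 lookahead=- remaining=[- ( ( id ) ) ) $]
Step 3: reduce F->id. Stack=[( F] ptr=2 lookahead=- remaining=[- ( ( id ) ) ) $]
Step 4: reduce T->F. Stack=[( T] ptr=2 lookahead=- remaining=[- ( ( id ) ) ) $]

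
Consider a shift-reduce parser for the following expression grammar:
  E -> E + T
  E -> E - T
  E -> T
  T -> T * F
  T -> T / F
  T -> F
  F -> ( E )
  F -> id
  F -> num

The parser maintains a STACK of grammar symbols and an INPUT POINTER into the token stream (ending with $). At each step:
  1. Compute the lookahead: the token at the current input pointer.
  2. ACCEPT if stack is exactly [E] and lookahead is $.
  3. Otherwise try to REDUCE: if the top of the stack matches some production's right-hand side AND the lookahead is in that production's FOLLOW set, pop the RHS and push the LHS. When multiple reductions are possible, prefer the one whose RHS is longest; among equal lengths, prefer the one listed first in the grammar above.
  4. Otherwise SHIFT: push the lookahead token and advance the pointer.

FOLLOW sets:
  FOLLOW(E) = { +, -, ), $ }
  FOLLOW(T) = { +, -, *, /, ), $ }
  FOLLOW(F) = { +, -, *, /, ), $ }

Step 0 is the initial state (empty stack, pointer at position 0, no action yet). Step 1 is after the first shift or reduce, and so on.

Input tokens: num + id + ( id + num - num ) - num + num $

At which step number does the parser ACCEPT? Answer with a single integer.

Answer: 40

Derivation:
Step 1: shift num. Stack=[num] ptr=1 lookahead=+ remaining=[+ id + ( id + num - num ) - num + num $]
Step 2: reduce F->num. Stack=[F] ptr=1 lookahead=+ remaining=[+ id + ( id + num - num ) - num + num $]
Step 3: reduce T->F. Stack=[T] ptr=1 lookahead=+ remaining=[+ id + ( id + num - num ) - num + num $]
Step 4: reduce E->T. Stack=[E] ptr=1 lookahead=+ remaining=[+ id + ( id + num - num ) - num + num $]
Step 5: shift +. Stack=[E +] ptr=2 lookahead=id remaining=[id + ( id + num - num ) - num + num $]
Step 6: shift id. Stack=[E + id] ptr=3 lookahead=+ remaining=[+ ( id + num - num ) - num + num $]
Step 7: reduce F->id. Stack=[E + F] ptr=3 lookahead=+ remaining=[+ ( id + num - num ) - num + num $]
Step 8: reduce T->F. Stack=[E + T] ptr=3 lookahead=+ remaining=[+ ( id + num - num ) - num + num $]
Step 9: reduce E->E + T. Stack=[E] ptr=3 lookahead=+ remaining=[+ ( id + num - num ) - num + num $]
Step 10: shift +. Stack=[E +] ptr=4 lookahead=( remaining=[( id + num - num ) - num + num $]
Step 11: shift (. Stack=[E + (] ptr=5 lookahead=id remaining=[id + num - num ) - num + num $]
Step 12: shift id. Stack=[E + ( id] ptr=6 lookahead=+ remaining=[+ num - num ) - num + num $]
Step 13: reduce F->id. Stack=[E + ( F] ptr=6 lookahead=+ remaining=[+ num - num ) - num + num $]
Step 14: reduce T->F. Stack=[E + ( T] ptr=6 lookahead=+ remaining=[+ num - num ) - num + num $]
Step 15: reduce E->T. Stack=[E + ( E] ptr=6 lookahead=+ remaining=[+ num - num ) - num + num $]
Step 16: shift +. Stack=[E + ( E +] ptr=7 lookahead=num remaining=[num - num ) - num + num $]
Step 17: shift num. Stack=[E + ( E + num] ptr=8 lookahead=- remaining=[- num ) - num + num $]
Step 18: reduce F->num. Stack=[E + ( E + F] ptr=8 lookahead=- remaining=[- num ) - num + num $]
Step 19: reduce T->F. Stack=[E + ( E + T] ptr=8 lookahead=- remaining=[- num ) - num + num $]
Step 20: reduce E->E + T. Stack=[E + ( E] ptr=8 lookahead=- remaining=[- num ) - num + num $]
Step 21: shift -. Stack=[E + ( E -] ptr=9 lookahead=num remaining=[num ) - num + num $]
Step 22: shift num. Stack=[E + ( E - num] ptr=10 lookahead=) remaining=[) - num + num $]
Step 23: reduce F->num. Stack=[E + ( E - F] ptr=10 lookahead=) remaining=[) - num + num $]
Step 24: reduce T->F. Stack=[E + ( E - T] ptr=10 lookahead=) remaining=[) - num + num $]
Step 25: reduce E->E - T. Stack=[E + ( E] ptr=10 lookahead=) remaining=[) - num + num $]
Step 26: shift ). Stack=[E + ( E )] ptr=11 lookahead=- remaining=[- num + num $]
Step 27: reduce F->( E ). Stack=[E + F] ptr=11 lookahead=- remaining=[- num + num $]
Step 28: reduce T->F. Stack=[E + T] ptr=11 lookahead=- remaining=[- num + num $]
Step 29: reduce E->E + T. Stack=[E] ptr=11 lookahead=- remaining=[- num + num $]
Step 30: shift -. Stack=[E -] ptr=12 lookahead=num remaining=[num + num $]
Step 31: shift num. Stack=[E - num] ptr=13 lookahead=+ remaining=[+ num $]
Step 32: reduce F->num. Stack=[E - F] ptr=13 lookahead=+ remaining=[+ num $]
Step 33: reduce T->F. Stack=[E - T] ptr=13 lookahead=+ remaining=[+ num $]
Step 34: reduce E->E - T. Stack=[E] ptr=13 lookahead=+ remaining=[+ num $]
Step 35: shift +. Stack=[E +] ptr=14 lookahead=num remaining=[num $]
Step 36: shift num. Stack=[E + num] ptr=15 lookahead=$ remaining=[$]
Step 37: reduce F->num. Stack=[E + F] ptr=15 lookahead=$ remaining=[$]
Step 38: reduce T->F. Stack=[E + T] ptr=15 lookahead=$ remaining=[$]
Step 39: reduce E->E + T. Stack=[E] ptr=15 lookahead=$ remaining=[$]
Step 40: accept. Stack=[E] ptr=15 lookahead=$ remaining=[$]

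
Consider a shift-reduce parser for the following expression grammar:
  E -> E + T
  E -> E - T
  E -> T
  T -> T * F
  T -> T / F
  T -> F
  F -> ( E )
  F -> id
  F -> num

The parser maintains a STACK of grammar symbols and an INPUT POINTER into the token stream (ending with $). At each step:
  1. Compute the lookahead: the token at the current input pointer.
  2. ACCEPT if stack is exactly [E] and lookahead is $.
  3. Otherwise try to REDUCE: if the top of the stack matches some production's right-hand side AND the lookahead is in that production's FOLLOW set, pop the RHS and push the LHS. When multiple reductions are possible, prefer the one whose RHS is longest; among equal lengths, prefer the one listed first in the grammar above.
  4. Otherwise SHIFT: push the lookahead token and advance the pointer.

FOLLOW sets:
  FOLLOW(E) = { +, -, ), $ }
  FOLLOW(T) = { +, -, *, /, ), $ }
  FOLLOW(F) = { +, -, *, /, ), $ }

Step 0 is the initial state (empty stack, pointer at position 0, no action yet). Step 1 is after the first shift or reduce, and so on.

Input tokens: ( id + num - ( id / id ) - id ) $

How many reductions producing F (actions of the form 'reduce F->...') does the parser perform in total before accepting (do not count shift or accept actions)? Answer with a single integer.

Answer: 7

Derivation:
Step 1: shift (. Stack=[(] ptr=1 lookahead=id remaining=[id + num - ( id / id ) - id ) $]
Step 2: shift id. Stack=[( id] ptr=2 lookahead=+ remaining=[+ num - ( id / id ) - id ) $]
Step 3: reduce F->id. Stack=[( F] ptr=2 lookahead=+ remaining=[+ num - ( id / id ) - id ) $]
Step 4: reduce T->F. Stack=[( T] ptr=2 lookahead=+ remaining=[+ num - ( id / id ) - id ) $]
Step 5: reduce E->T. Stack=[( E] ptr=2 lookahead=+ remaining=[+ num - ( id / id ) - id ) $]
Step 6: shift +. Stack=[( E +] ptr=3 lookahead=num remaining=[num - ( id / id ) - id ) $]
Step 7: shift num. Stack=[( E + num] ptr=4 lookahead=- remaining=[- ( id / id ) - id ) $]
Step 8: reduce F->num. Stack=[( E + F] ptr=4 lookahead=- remaining=[- ( id / id ) - id ) $]
Step 9: reduce T->F. Stack=[( E + T] ptr=4 lookahead=- remaining=[- ( id / id ) - id ) $]
Step 10: reduce E->E + T. Stack=[( E] ptr=4 lookahead=- remaining=[- ( id / id ) - id ) $]
Step 11: shift -. Stack=[( E -] ptr=5 lookahead=( remaining=[( id / id ) - id ) $]
Step 12: shift (. Stack=[( E - (] ptr=6 lookahead=id remaining=[id / id ) - id ) $]
Step 13: shift id. Stack=[( E - ( id] ptr=7 lookahead=/ remaining=[/ id ) - id ) $]
Step 14: reduce F->id. Stack=[( E - ( F] ptr=7 lookahead=/ remaining=[/ id ) - id ) $]
Step 15: reduce T->F. Stack=[( E - ( T] ptr=7 lookahead=/ remaining=[/ id ) - id ) $]
Step 16: shift /. Stack=[( E - ( T /] ptr=8 lookahead=id remaining=[id ) - id ) $]
Step 17: shift id. Stack=[( E - ( T / id] ptr=9 lookahead=) remaining=[) - id ) $]
Step 18: reduce F->id. Stack=[( E - ( T / F] ptr=9 lookahead=) remaining=[) - id ) $]
Step 19: reduce T->T / F. Stack=[( E - ( T] ptr=9 lookahead=) remaining=[) - id ) $]
Step 20: reduce E->T. Stack=[( E - ( E] ptr=9 lookahead=) remaining=[) - id ) $]
Step 21: shift ). Stack=[( E - ( E )] ptr=10 lookahead=- remaining=[- id ) $]
Step 22: reduce F->( E ). Stack=[( E - F] ptr=10 lookahead=- remaining=[- id ) $]
Step 23: reduce T->F. Stack=[( E - T] ptr=10 lookahead=- remaining=[- id ) $]
Step 24: reduce E->E - T. Stack=[( E] ptr=10 lookahead=- remaining=[- id ) $]
Step 25: shift -. Stack=[( E -] ptr=11 lookahead=id remaining=[id ) $]
Step 26: shift id. Stack=[( E - id] ptr=12 lookahead=) remaining=[) $]
Step 27: reduce F->id. Stack=[( E - F] ptr=12 lookahead=) remaining=[) $]
Step 28: reduce T->F. Stack=[( E - T] ptr=12 lookahead=) remaining=[) $]
Step 29: reduce E->E - T. Stack=[( E] ptr=12 lookahead=) remaining=[) $]
Step 30: shift ). Stack=[( E )] ptr=13 lookahead=$ remaining=[$]
Step 31: reduce F->( E ). Stack=[F] ptr=13 lookahead=$ remaining=[$]
Step 32: reduce T->F. Stack=[T] ptr=13 lookahead=$ remaining=[$]
Step 33: reduce E->T. Stack=[E] ptr=13 lookahead=$ remaining=[$]
Step 34: accept. Stack=[E] ptr=13 lookahead=$ remaining=[$]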